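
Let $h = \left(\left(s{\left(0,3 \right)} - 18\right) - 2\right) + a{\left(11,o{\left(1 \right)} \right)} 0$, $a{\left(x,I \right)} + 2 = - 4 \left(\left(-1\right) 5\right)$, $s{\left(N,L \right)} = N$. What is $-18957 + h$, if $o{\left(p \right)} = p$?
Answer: $-18977$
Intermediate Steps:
$a{\left(x,I \right)} = 18$ ($a{\left(x,I \right)} = -2 - 4 \left(\left(-1\right) 5\right) = -2 - -20 = -2 + 20 = 18$)
$h = -20$ ($h = \left(\left(0 - 18\right) - 2\right) + 18 \cdot 0 = \left(-18 - 2\right) + 0 = -20 + 0 = -20$)
$-18957 + h = -18957 - 20 = -18977$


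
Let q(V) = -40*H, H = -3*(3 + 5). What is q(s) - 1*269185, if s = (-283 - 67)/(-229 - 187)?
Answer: -268225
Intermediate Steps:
H = -24 (H = -3*8 = -24)
s = 175/208 (s = -350/(-416) = -350*(-1/416) = 175/208 ≈ 0.84135)
q(V) = 960 (q(V) = -40*(-24) = 960)
q(s) - 1*269185 = 960 - 1*269185 = 960 - 269185 = -268225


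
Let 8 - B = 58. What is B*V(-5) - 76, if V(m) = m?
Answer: 174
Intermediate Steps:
B = -50 (B = 8 - 1*58 = 8 - 58 = -50)
B*V(-5) - 76 = -50*(-5) - 76 = 250 - 76 = 174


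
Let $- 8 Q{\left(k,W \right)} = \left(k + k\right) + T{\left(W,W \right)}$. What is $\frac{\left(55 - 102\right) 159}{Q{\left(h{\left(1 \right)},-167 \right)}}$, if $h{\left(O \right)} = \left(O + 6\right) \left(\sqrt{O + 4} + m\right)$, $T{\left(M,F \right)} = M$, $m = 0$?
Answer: $- \frac{9983928}{26909} - \frac{836976 \sqrt{5}}{26909} \approx -440.58$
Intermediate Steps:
$h{\left(O \right)} = \sqrt{4 + O} \left(6 + O\right)$ ($h{\left(O \right)} = \left(O + 6\right) \left(\sqrt{O + 4} + 0\right) = \left(6 + O\right) \left(\sqrt{4 + O} + 0\right) = \left(6 + O\right) \sqrt{4 + O} = \sqrt{4 + O} \left(6 + O\right)$)
$Q{\left(k,W \right)} = - \frac{k}{4} - \frac{W}{8}$ ($Q{\left(k,W \right)} = - \frac{\left(k + k\right) + W}{8} = - \frac{2 k + W}{8} = - \frac{W + 2 k}{8} = - \frac{k}{4} - \frac{W}{8}$)
$\frac{\left(55 - 102\right) 159}{Q{\left(h{\left(1 \right)},-167 \right)}} = \frac{\left(55 - 102\right) 159}{- \frac{\sqrt{4 + 1} \left(6 + 1\right)}{4} - - \frac{167}{8}} = \frac{\left(-47\right) 159}{- \frac{\sqrt{5} \cdot 7}{4} + \frac{167}{8}} = - \frac{7473}{- \frac{7 \sqrt{5}}{4} + \frac{167}{8}} = - \frac{7473}{\frac{167}{8} - \frac{7 \sqrt{5}}{4}}$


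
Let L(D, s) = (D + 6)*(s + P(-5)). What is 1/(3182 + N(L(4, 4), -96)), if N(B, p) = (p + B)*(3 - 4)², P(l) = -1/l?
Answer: 1/3128 ≈ 0.00031969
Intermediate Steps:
L(D, s) = (6 + D)*(⅕ + s) (L(D, s) = (D + 6)*(s - 1/(-5)) = (6 + D)*(s - 1*(-⅕)) = (6 + D)*(s + ⅕) = (6 + D)*(⅕ + s))
N(B, p) = B + p (N(B, p) = (B + p)*(-1)² = (B + p)*1 = B + p)
1/(3182 + N(L(4, 4), -96)) = 1/(3182 + ((6/5 + 6*4 + (⅕)*4 + 4*4) - 96)) = 1/(3182 + ((6/5 + 24 + ⅘ + 16) - 96)) = 1/(3182 + (42 - 96)) = 1/(3182 - 54) = 1/3128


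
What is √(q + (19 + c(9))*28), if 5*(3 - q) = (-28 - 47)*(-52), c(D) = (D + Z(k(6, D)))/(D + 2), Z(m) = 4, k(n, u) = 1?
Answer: 3*I*√2849/11 ≈ 14.557*I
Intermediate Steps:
c(D) = (4 + D)/(2 + D) (c(D) = (D + 4)/(D + 2) = (4 + D)/(2 + D))
q = -777 (q = 3 - (-28 - 47)*(-52)/5 = 3 - (-15)*(-52) = 3 - ⅕*3900 = 3 - 780 = -777)
√(q + (19 + c(9))*28) = √(-777 + (19 + (4 + 9)/(2 + 9))*28) = √(-777 + (19 + 13/11)*28) = √(-777 + (222/11)*28) = √(-777 + 6216/11) = √(-2331/11) = 3*I*√2849/11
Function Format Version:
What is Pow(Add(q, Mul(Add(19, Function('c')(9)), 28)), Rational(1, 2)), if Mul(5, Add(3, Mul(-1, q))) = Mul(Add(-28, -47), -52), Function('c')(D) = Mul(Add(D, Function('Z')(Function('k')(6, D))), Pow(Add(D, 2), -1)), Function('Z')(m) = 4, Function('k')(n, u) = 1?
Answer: Mul(Rational(3, 11), I, Pow(2849, Rational(1, 2))) ≈ Mul(14.557, I)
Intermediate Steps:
Function('c')(D) = Mul(Pow(Add(2, D), -1), Add(4, D)) (Function('c')(D) = Mul(Add(D, 4), Pow(Add(D, 2), -1)) = Mul(Add(4, D), Pow(Add(2, D), -1)) = Mul(Pow(Add(2, D), -1), Add(4, D)))
q = -777 (q = Add(3, Mul(Rational(-1, 5), Mul(Add(-28, -47), -52))) = Add(3, Mul(Rational(-1, 5), Mul(-75, -52))) = Add(3, Mul(Rational(-1, 5), 3900)) = Add(3, -780) = -777)
Pow(Add(q, Mul(Add(19, Function('c')(9)), 28)), Rational(1, 2)) = Pow(Add(-777, Mul(Add(19, Mul(Pow(Add(2, 9), -1), Add(4, 9))), 28)), Rational(1, 2)) = Pow(Add(-777, Mul(Add(19, Mul(Pow(11, -1), 13)), 28)), Rational(1, 2)) = Pow(Add(-777, Mul(Add(19, Mul(Rational(1, 11), 13)), 28)), Rational(1, 2)) = Pow(Add(-777, Mul(Add(19, Rational(13, 11)), 28)), Rational(1, 2)) = Pow(Add(-777, Mul(Rational(222, 11), 28)), Rational(1, 2)) = Pow(Add(-777, Rational(6216, 11)), Rational(1, 2)) = Pow(Rational(-2331, 11), Rational(1, 2)) = Mul(Rational(3, 11), I, Pow(2849, Rational(1, 2)))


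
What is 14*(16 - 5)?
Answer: 154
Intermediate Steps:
14*(16 - 5) = 14*11 = 154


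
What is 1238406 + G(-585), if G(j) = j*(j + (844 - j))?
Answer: 744666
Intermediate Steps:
G(j) = 844*j (G(j) = j*844 = 844*j)
1238406 + G(-585) = 1238406 + 844*(-585) = 1238406 - 493740 = 744666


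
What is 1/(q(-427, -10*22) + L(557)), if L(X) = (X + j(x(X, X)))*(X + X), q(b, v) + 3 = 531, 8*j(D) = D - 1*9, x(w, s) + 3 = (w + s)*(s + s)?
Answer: 1/173428048 ≈ 5.7661e-9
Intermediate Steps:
x(w, s) = -3 + 2*s*(s + w) (x(w, s) = -3 + (w + s)*(s + s) = -3 + (s + w)*(2*s) = -3 + 2*s*(s + w))
j(D) = -9/8 + D/8 (j(D) = (D - 1*9)/8 = (D - 9)/8 = (-9 + D)/8 = -9/8 + D/8)
q(b, v) = 528 (q(b, v) = -3 + 531 = 528)
L(X) = 2*X*(-3/2 + X + X²/2) (L(X) = (X + (-9/8 + (-3 + 2*X² + 2*X*X)/8))*(X + X) = (X + (-9/8 + (-3 + 2*X² + 2*X²)/8))*(2*X) = (X + (-9/8 + (-3 + 4*X²)/8))*(2*X) = (X + (-9/8 + (-3/8 + X²/2)))*(2*X) = (X + (-3/2 + X²/2))*(2*X) = (-3/2 + X + X²/2)*(2*X) = 2*X*(-3/2 + X + X²/2))
1/(q(-427, -10*22) + L(557)) = 1/(528 + 557*(-3 + 557² + 2*557)) = 1/(528 + 557*(-3 + 310249 + 1114)) = 1/(528 + 557*311360) = 1/(528 + 173427520) = 1/173428048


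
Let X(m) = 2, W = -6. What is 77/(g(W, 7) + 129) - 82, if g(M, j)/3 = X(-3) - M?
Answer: -12469/153 ≈ -81.497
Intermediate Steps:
g(M, j) = 6 - 3*M (g(M, j) = 3*(2 - M) = 6 - 3*M)
77/(g(W, 7) + 129) - 82 = 77/((6 - 3*(-6)) + 129) - 82 = 77/((6 + 18) + 129) - 82 = 77/(24 + 129) - 82 = 77/153 - 82 = -12469/153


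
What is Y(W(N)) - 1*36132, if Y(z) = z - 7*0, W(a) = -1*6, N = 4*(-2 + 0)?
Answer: -36138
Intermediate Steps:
N = -8 (N = 4*(-2) = -8)
W(a) = -6
Y(z) = z (Y(z) = z + 0 = z)
Y(W(N)) - 1*36132 = -6 - 1*36132 = -6 - 36132 = -36138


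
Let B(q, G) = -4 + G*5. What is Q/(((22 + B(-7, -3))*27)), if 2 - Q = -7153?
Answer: 265/3 ≈ 88.333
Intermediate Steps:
Q = 7155 (Q = 2 - 1*(-7153) = 2 + 7153 = 7155)
B(q, G) = -4 + 5*G
Q/(((22 + B(-7, -3))*27)) = 7155/(((22 + (-4 + 5*(-3)))*27)) = 7155/(((22 + (-4 - 15))*27)) = 7155/(((22 - 19)*27)) = 7155/((3*27)) = 7155/81 = 7155*(1/81) = 265/3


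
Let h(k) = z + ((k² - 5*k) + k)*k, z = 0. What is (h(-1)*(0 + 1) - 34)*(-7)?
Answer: 273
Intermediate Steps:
h(k) = k*(k² - 4*k) (h(k) = 0 + ((k² - 5*k) + k)*k = 0 + (k² - 4*k)*k = 0 + k*(k² - 4*k) = k*(k² - 4*k))
(h(-1)*(0 + 1) - 34)*(-7) = (((-1)²*(-4 - 1))*(0 + 1) - 34)*(-7) = ((1*(-5))*1 - 34)*(-7) = (-5*1 - 34)*(-7) = (-5 - 34)*(-7) = -39*(-7) = 273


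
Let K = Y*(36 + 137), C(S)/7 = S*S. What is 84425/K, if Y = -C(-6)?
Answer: -84425/43596 ≈ -1.9365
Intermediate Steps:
C(S) = 7*S² (C(S) = 7*(S*S) = 7*S²)
Y = -252 (Y = -7*(-6)² = -7*36 = -1*252 = -252)
K = -43596 (K = -252*(36 + 137) = -252*173 = -43596)
84425/K = 84425/(-43596) = 84425*(-1/43596) = -84425/43596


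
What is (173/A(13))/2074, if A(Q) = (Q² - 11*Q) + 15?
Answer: 173/85034 ≈ 0.0020345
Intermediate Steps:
A(Q) = 15 + Q² - 11*Q
(173/A(13))/2074 = (173/(15 + 13² - 11*13))/2074 = (173/(15 + 169 - 143))/2074 = (173/41)/2074 = (173*(1/41))/2074 = (1/2074)*(173/41) = 173/85034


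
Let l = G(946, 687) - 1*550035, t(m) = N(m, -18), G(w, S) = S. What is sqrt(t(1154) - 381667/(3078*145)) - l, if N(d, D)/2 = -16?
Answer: 549348 + I*sqrt(80796364370)/49590 ≈ 5.4935e+5 + 5.7319*I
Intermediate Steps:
N(d, D) = -32 (N(d, D) = 2*(-16) = -32)
t(m) = -32
l = -549348 (l = 687 - 1*550035 = 687 - 550035 = -549348)
sqrt(t(1154) - 381667/(3078*145)) - l = sqrt(-32 - 381667/(3078*145)) - 1*(-549348) = sqrt(-32 - 381667/446310) + 549348 = sqrt(-14663587/446310) + 549348 = I*sqrt(80796364370)/49590 + 549348 = 549348 + I*sqrt(80796364370)/49590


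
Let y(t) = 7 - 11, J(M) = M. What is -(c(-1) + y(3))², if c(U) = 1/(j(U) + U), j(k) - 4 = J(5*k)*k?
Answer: -961/64 ≈ -15.016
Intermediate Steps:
j(k) = 4 + 5*k² (j(k) = 4 + (5*k)*k = 4 + 5*k²)
c(U) = 1/(4 + U + 5*U²) (c(U) = 1/((4 + 5*U²) + U) = 1/(4 + U + 5*U²))
y(t) = -4
-(c(-1) + y(3))² = -(1/(4 - 1 + 5*(-1)²) - 4)² = -(1/(4 - 1 + 5*1) - 4)² = -(1/(4 - 1 + 5) - 4)² = -(1/8 - 4)² = -(⅛ - 4)² = -(-31/8)² = -1*961/64 = -961/64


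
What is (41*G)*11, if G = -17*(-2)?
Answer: 15334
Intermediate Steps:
G = 34
(41*G)*11 = (41*34)*11 = 1394*11 = 15334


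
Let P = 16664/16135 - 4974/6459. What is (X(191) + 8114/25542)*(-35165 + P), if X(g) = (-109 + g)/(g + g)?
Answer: -1586213573839575874/84736646333955 ≈ -18719.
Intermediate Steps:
P = 9125762/34738655 (P = 16664*(1/16135) - 4974*1/6459 = 16664/16135 - 1658/2153 = 9125762/34738655 ≈ 0.26270)
X(g) = (-109 + g)/(2*g) (X(g) = (-109 + g)/((2*g)) = (-109 + g)*(1/(2*g)) = (-109 + g)/(2*g))
(X(191) + 8114/25542)*(-35165 + P) = ((½)*(-109 + 191)/191 + 8114/25542)*(-35165 + 9125762/34738655) = ((½)*(1/191)*82 + 8114*(1/25542))*(-1221575677313/34738655) = (41/191 + 4057/12771)*(-1221575677313/34738655) = (1298498/2439261)*(-1221575677313/34738655) = -1586213573839575874/84736646333955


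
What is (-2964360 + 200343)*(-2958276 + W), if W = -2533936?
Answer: 15180567335604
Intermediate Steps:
(-2964360 + 200343)*(-2958276 + W) = (-2964360 + 200343)*(-2958276 - 2533936) = -2764017*(-5492212) = 15180567335604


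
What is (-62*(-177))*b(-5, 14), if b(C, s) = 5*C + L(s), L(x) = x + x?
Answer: 32922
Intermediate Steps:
L(x) = 2*x
b(C, s) = 2*s + 5*C (b(C, s) = 5*C + 2*s = 2*s + 5*C)
(-62*(-177))*b(-5, 14) = (-62*(-177))*(2*14 + 5*(-5)) = 10974*(28 - 25) = 10974*3 = 32922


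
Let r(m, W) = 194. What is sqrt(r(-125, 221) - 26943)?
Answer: I*sqrt(26749) ≈ 163.55*I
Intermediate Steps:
sqrt(r(-125, 221) - 26943) = sqrt(194 - 26943) = sqrt(-26749) = I*sqrt(26749)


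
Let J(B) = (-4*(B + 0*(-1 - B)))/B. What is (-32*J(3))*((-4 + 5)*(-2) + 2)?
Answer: 0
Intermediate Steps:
J(B) = -4 (J(B) = (-4*(B + 0))/B = (-4*B)/B = -4)
(-32*J(3))*((-4 + 5)*(-2) + 2) = (-32*(-4))*((-4 + 5)*(-2) + 2) = 128*(1*(-2) + 2) = 128*(-2 + 2) = 128*0 = 0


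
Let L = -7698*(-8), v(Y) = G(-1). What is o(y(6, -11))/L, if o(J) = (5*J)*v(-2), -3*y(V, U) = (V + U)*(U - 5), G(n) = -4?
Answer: 100/11547 ≈ 0.0086603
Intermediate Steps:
v(Y) = -4
y(V, U) = -(-5 + U)*(U + V)/3 (y(V, U) = -(V + U)*(U - 5)/3 = -(U + V)*(-5 + U)/3 = -(-5 + U)*(U + V)/3)
L = 61584
o(J) = -20*J (o(J) = (5*J)*(-4) = -20*J)
o(y(6, -11))/L = -20*(-1/3*(-11)**2 + (5/3)*(-11) + (5/3)*6 - 1/3*(-11)*6)/61584 = -20*(-1/3*121 - 55/3 + 10 + 22)*(1/61584) = -20*(-121/3 - 55/3 + 10 + 22)*(1/61584) = -20*(-80/3)*(1/61584) = (1600/3)*(1/61584) = 100/11547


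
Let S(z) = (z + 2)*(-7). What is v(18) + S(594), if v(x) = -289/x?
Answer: -75385/18 ≈ -4188.1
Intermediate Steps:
S(z) = -14 - 7*z (S(z) = (2 + z)*(-7) = -14 - 7*z)
v(18) + S(594) = -289/18 + (-14 - 7*594) = -289*1/18 + (-14 - 4158) = -289/18 - 4172 = -75385/18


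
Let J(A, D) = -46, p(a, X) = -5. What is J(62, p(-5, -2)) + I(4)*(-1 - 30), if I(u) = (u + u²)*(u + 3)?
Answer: -4386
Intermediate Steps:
I(u) = (3 + u)*(u + u²) (I(u) = (u + u²)*(3 + u) = (3 + u)*(u + u²))
J(62, p(-5, -2)) + I(4)*(-1 - 30) = -46 + (4*(3 + 4² + 4*4))*(-1 - 30) = -46 + (4*(3 + 16 + 16))*(-31) = -46 + (4*35)*(-31) = -46 + 140*(-31) = -46 - 4340 = -4386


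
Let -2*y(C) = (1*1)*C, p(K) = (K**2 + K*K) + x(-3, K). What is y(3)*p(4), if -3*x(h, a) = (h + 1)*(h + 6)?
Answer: -51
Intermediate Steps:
x(h, a) = -(1 + h)*(6 + h)/3 (x(h, a) = -(h + 1)*(h + 6)/3 = -(1 + h)*(6 + h)/3)
p(K) = 2 + 2*K**2 (p(K) = (K**2 + K*K) + (-2 - 7/3*(-3) - 1/3*(-3)**2) = (K**2 + K**2) + (-2 + 7 - 1/3*9) = 2*K**2 + (-2 + 7 - 3) = 2*K**2 + 2 = 2 + 2*K**2)
y(C) = -C/2 (y(C) = -1*1*C/2 = -C/2)
y(3)*p(4) = (-1/2*3)*(2 + 2*4**2) = -3*(2 + 2*16)/2 = -3*(2 + 32)/2 = -3/2*34 = -51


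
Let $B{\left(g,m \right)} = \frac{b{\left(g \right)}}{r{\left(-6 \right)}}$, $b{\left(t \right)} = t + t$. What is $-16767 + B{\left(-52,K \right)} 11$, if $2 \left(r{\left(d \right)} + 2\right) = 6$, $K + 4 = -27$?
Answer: $-17911$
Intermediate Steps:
$K = -31$ ($K = -4 - 27 = -31$)
$r{\left(d \right)} = 1$ ($r{\left(d \right)} = -2 + \frac{1}{2} \cdot 6 = -2 + 3 = 1$)
$b{\left(t \right)} = 2 t$
$B{\left(g,m \right)} = 2 g$ ($B{\left(g,m \right)} = \frac{2 g}{1} = 2 g 1 = 2 g$)
$-16767 + B{\left(-52,K \right)} 11 = -16767 + 2 \left(-52\right) 11 = -16767 - 1144 = -17911$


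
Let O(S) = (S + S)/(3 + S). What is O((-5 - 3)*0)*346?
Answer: 0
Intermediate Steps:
O(S) = 2*S/(3 + S) (O(S) = (2*S)/(3 + S) = 2*S/(3 + S))
O((-5 - 3)*0)*346 = (2*((-5 - 3)*0)/(3 + (-5 - 3)*0))*346 = (2*(-8*0)/(3 - 8*0))*346 = (2*0/(3 + 0))*346 = (2*0/3)*346 = (2*0*(1/3))*346 = 0*346 = 0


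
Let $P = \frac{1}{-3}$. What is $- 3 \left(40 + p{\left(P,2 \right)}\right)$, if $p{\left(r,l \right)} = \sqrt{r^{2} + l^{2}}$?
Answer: $-120 - \sqrt{37} \approx -126.08$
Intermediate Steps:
$P = - \frac{1}{3} \approx -0.33333$
$p{\left(r,l \right)} = \sqrt{l^{2} + r^{2}}$
$- 3 \left(40 + p{\left(P,2 \right)}\right) = - 3 \left(40 + \sqrt{2^{2} + \left(- \frac{1}{3}\right)^{2}}\right) = - 3 \left(40 + \sqrt{4 + \frac{1}{9}}\right) = - 3 \left(40 + \sqrt{\frac{37}{9}}\right) = - 3 \left(40 + \frac{\sqrt{37}}{3}\right) = -120 - \sqrt{37}$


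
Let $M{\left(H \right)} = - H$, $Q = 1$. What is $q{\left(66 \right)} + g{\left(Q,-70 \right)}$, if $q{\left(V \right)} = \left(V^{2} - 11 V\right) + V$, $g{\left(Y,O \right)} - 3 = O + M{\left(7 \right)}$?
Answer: $3622$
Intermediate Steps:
$g{\left(Y,O \right)} = -4 + O$ ($g{\left(Y,O \right)} = 3 + \left(O - 7\right) = 3 + \left(-7 + O\right) = -4 + O$)
$q{\left(V \right)} = V^{2} - 10 V$
$q{\left(66 \right)} + g{\left(Q,-70 \right)} = 66 \left(-10 + 66\right) - 74 = 66 \cdot 56 - 74 = 3696 - 74 = 3622$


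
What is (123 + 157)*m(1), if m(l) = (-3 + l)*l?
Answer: -560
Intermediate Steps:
m(l) = l*(-3 + l)
(123 + 157)*m(1) = (123 + 157)*(1*(-3 + 1)) = 280*(1*(-2)) = 280*(-2) = -560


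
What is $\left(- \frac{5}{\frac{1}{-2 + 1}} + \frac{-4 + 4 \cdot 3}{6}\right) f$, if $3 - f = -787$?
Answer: $\frac{15010}{3} \approx 5003.3$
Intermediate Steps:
$f = 790$ ($f = 3 - -787 = 3 + 787 = 790$)
$\left(- \frac{5}{\frac{1}{-2 + 1}} + \frac{-4 + 4 \cdot 3}{6}\right) f = \left(- \frac{5}{\frac{1}{-2 + 1}} + \frac{-4 + 4 \cdot 3}{6}\right) 790 = \left(- \frac{5}{\frac{1}{-1}} + \left(-4 + 12\right) \frac{1}{6}\right) 790 = \left(- \frac{5}{-1} + 8 \cdot \frac{1}{6}\right) 790 = \left(\left(-5\right) \left(-1\right) + \frac{4}{3}\right) 790 = \left(5 + \frac{4}{3}\right) 790 = \frac{19}{3} \cdot 790 = \frac{15010}{3}$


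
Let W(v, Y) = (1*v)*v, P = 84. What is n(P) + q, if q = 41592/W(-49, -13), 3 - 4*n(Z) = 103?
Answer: -18433/2401 ≈ -7.6772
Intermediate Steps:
n(Z) = -25 (n(Z) = ¾ - ¼*103 = ¾ - 103/4 = -25)
W(v, Y) = v² (W(v, Y) = v*v = v²)
q = 41592/2401 (q = 41592/((-49)²) = 41592/2401 ≈ 17.323)
n(P) + q = -25 + 41592/2401 = -18433/2401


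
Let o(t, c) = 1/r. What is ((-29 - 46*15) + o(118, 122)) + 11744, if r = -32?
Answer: 352799/32 ≈ 11025.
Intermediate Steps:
o(t, c) = -1/32 (o(t, c) = 1/(-32) = -1/32)
((-29 - 46*15) + o(118, 122)) + 11744 = ((-29 - 46*15) - 1/32) + 11744 = ((-29 - 690) - 1/32) + 11744 = (-719 - 1/32) + 11744 = -23009/32 + 11744 = 352799/32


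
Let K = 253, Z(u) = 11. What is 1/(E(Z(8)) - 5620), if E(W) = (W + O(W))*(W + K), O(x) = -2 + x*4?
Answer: 1/8372 ≈ 0.00011945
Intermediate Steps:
O(x) = -2 + 4*x
E(W) = (-2 + 5*W)*(253 + W) (E(W) = (W + (-2 + 4*W))*(W + 253) = (-2 + 5*W)*(253 + W))
1/(E(Z(8)) - 5620) = 1/((-506 + 5*11² + 1263*11) - 5620) = 1/((-506 + 5*121 + 13893) - 5620) = 1/((-506 + 605 + 13893) - 5620) = 1/(13992 - 5620) = 1/8372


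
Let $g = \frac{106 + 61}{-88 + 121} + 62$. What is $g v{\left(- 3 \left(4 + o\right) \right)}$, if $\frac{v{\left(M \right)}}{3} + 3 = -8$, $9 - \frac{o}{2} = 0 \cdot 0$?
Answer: $-2213$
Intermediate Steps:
$o = 18$ ($o = 18 - 2 \cdot 0 \cdot 0 = 18 - 0 = 18 + 0 = 18$)
$v{\left(M \right)} = -33$ ($v{\left(M \right)} = -9 + 3 \left(-8\right) = -9 - 24 = -33$)
$g = \frac{2213}{33}$ ($g = \frac{167}{33} + 62 = \frac{2213}{33} \approx 67.061$)
$g v{\left(- 3 \left(4 + o\right) \right)} = \frac{2213}{33} \left(-33\right) = -2213$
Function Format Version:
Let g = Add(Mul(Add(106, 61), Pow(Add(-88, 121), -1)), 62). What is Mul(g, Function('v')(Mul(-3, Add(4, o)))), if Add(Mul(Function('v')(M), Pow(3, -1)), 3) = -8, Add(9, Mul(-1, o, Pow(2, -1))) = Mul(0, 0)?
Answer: -2213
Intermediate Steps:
o = 18 (o = Add(18, Mul(-2, Mul(0, 0))) = Add(18, Mul(-2, 0)) = Add(18, 0) = 18)
Function('v')(M) = -33 (Function('v')(M) = Add(-9, Mul(3, -8)) = Add(-9, -24) = -33)
g = Rational(2213, 33) (g = Add(Mul(167, Pow(33, -1)), 62) = Add(Mul(167, Rational(1, 33)), 62) = Add(Rational(167, 33), 62) = Rational(2213, 33) ≈ 67.061)
Mul(g, Function('v')(Mul(-3, Add(4, o)))) = Mul(Rational(2213, 33), -33) = -2213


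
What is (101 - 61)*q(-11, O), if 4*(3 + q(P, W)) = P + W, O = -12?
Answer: -350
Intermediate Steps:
q(P, W) = -3 + P/4 + W/4 (q(P, W) = -3 + (P + W)/4 = -3 + (P/4 + W/4) = -3 + P/4 + W/4)
(101 - 61)*q(-11, O) = (101 - 61)*(-3 + (1/4)*(-11) + (1/4)*(-12)) = 40*(-3 - 11/4 - 3) = 40*(-35/4) = -350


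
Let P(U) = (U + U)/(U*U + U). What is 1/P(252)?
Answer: 253/2 ≈ 126.50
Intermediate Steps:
P(U) = 2*U/(U + U²) (P(U) = (2*U)/(U² + U) = (2*U)/(U + U²) = 2*U/(U + U²))
1/P(252) = 1/(2/(1 + 252)) = 1/(2/253) = 253/2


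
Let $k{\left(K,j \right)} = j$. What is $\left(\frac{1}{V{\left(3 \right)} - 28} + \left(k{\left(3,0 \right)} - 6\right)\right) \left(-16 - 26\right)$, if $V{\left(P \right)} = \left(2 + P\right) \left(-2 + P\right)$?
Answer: $\frac{5838}{23} \approx 253.83$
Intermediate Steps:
$V{\left(P \right)} = \left(-2 + P\right) \left(2 + P\right)$
$\left(\frac{1}{V{\left(3 \right)} - 28} + \left(k{\left(3,0 \right)} - 6\right)\right) \left(-16 - 26\right) = \left(\frac{1}{\left(-4 + 3^{2}\right) - 28} + \left(0 - 6\right)\right) \left(-16 - 26\right) = \left(\frac{1}{\left(-4 + 9\right) - 28} + \left(0 - 6\right)\right) \left(-16 - 26\right) = \left(\frac{1}{5 - 28} - 6\right) \left(-42\right) = \left(\frac{1}{-23} - 6\right) \left(-42\right) = \left(- \frac{1}{23} - 6\right) \left(-42\right) = \left(- \frac{139}{23}\right) \left(-42\right) = \frac{5838}{23}$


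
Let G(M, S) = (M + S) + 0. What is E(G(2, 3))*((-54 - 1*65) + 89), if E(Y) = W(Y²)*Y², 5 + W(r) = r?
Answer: -15000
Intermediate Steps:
W(r) = -5 + r
G(M, S) = M + S
E(Y) = Y²*(-5 + Y²) (E(Y) = (-5 + Y²)*Y² = Y²*(-5 + Y²))
E(G(2, 3))*((-54 - 1*65) + 89) = ((2 + 3)²*(-5 + (2 + 3)²))*((-54 - 1*65) + 89) = (5²*(-5 + 5²))*((-54 - 65) + 89) = (25*(-5 + 25))*(-119 + 89) = (25*20)*(-30) = 500*(-30) = -15000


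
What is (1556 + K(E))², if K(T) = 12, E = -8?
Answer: 2458624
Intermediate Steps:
(1556 + K(E))² = (1556 + 12)² = 1568² = 2458624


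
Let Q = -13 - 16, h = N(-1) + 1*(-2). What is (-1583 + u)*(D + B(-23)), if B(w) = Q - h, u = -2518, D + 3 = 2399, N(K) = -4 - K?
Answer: -9727572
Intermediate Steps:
D = 2396 (D = -3 + 2399 = 2396)
h = -5 (h = (-4 - 1*(-1)) + 1*(-2) = (-4 + 1) - 2 = -3 - 2 = -5)
Q = -29
B(w) = -24 (B(w) = -29 - 1*(-5) = -29 + 5 = -24)
(-1583 + u)*(D + B(-23)) = (-1583 - 2518)*(2396 - 24) = -4101*2372 = -9727572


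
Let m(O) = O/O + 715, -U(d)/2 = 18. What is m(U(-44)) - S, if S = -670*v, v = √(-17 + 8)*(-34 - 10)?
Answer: 716 - 88440*I ≈ 716.0 - 88440.0*I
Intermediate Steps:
v = -132*I (v = √(-9)*(-44) = (3*I)*(-44) = -132*I ≈ -132.0*I)
U(d) = -36 (U(d) = -2*18 = -36)
S = 88440*I (S = -(-88440)*I = 88440*I ≈ 88440.0*I)
m(O) = 716 (m(O) = 1 + 715 = 716)
m(U(-44)) - S = 716 - 88440*I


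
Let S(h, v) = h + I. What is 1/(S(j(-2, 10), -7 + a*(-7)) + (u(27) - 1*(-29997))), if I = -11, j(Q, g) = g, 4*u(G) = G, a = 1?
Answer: 4/120011 ≈ 3.3330e-5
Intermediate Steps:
u(G) = G/4
S(h, v) = -11 + h (S(h, v) = h - 11 = -11 + h)
1/(S(j(-2, 10), -7 + a*(-7)) + (u(27) - 1*(-29997))) = 1/((-11 + 10) + ((¼)*27 - 1*(-29997))) = 1/(-1 + (27/4 + 29997)) = 1/(-1 + 120015/4) = 1/(120011/4) = 4/120011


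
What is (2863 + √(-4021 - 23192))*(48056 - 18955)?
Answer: 83316163 + 29101*I*√27213 ≈ 8.3316e+7 + 4.8006e+6*I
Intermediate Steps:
(2863 + √(-4021 - 23192))*(48056 - 18955) = (2863 + √(-27213))*29101 = (2863 + I*√27213)*29101 = 83316163 + 29101*I*√27213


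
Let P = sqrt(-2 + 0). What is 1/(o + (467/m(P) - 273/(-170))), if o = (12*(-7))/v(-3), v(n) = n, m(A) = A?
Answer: 855610/3176717139 + 6748150*I*sqrt(2)/3176717139 ≈ 0.00026934 + 0.0030041*I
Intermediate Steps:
P = I*sqrt(2) (P = sqrt(-2) = I*sqrt(2) ≈ 1.4142*I)
o = 28 (o = (12*(-7))/(-3) = -84*(-1/3) = 28)
1/(o + (467/m(P) - 273/(-170))) = 1/(28 + (467/((I*sqrt(2))) - 273/(-170))) = 1/(28 + (467*(-I*sqrt(2)/2) - 273*(-1/170))) = 1/(28 + (-467*I*sqrt(2)/2 + 273/170)) = 1/(28 + (273/170 - 467*I*sqrt(2)/2)) = 1/(5033/170 - 467*I*sqrt(2)/2)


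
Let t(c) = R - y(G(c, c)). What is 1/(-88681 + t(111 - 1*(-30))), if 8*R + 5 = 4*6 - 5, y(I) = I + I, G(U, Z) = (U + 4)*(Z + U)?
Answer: -4/681837 ≈ -5.8665e-6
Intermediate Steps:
G(U, Z) = (4 + U)*(U + Z)
y(I) = 2*I
R = 7/4 (R = -5/8 + (4*6 - 5)/8 = -5/8 + (24 - 5)/8 = -5/8 + (⅛)*19 = -5/8 + 19/8 = 7/4 ≈ 1.7500)
t(c) = 7/4 - 16*c - 4*c² (t(c) = 7/4 - 2*(c² + 4*c + 4*c + c*c) = 7/4 - 2*(c² + 4*c + 4*c + c²) = 7/4 - 2*(2*c² + 8*c) = 7/4 - (4*c² + 16*c) = 7/4 + (-16*c - 4*c²) = 7/4 - 16*c - 4*c²)
1/(-88681 + t(111 - 1*(-30))) = 1/(-88681 + (7/4 - 16*(111 - 1*(-30)) - 4*(111 - 1*(-30))²)) = 1/(-88681 + (7/4 - 16*(111 + 30) - 4*(111 + 30)²)) = 1/(-88681 + (7/4 - 16*141 - 4*141²)) = 1/(-88681 + (7/4 - 2256 - 4*19881)) = 1/(-88681 + (7/4 - 2256 - 79524)) = 1/(-88681 - 327113/4) = 1/(-681837/4) = -4/681837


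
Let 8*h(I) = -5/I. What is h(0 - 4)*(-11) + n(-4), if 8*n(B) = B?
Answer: -71/32 ≈ -2.2188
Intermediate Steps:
n(B) = B/8
h(I) = -5/(8*I) (h(I) = (-5/I)/8 = -5/(8*I))
h(0 - 4)*(-11) + n(-4) = -5/(8*(0 - 4))*(-11) + (1/8)*(-4) = -5/8/(-4)*(-11) - 1/2 = -5/8*(-1/4)*(-11) - 1/2 = (5/32)*(-11) - 1/2 = -55/32 - 1/2 = -71/32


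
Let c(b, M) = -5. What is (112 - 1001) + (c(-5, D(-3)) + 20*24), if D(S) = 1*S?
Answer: -414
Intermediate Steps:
D(S) = S
(112 - 1001) + (c(-5, D(-3)) + 20*24) = (112 - 1001) + (-5 + 20*24) = -889 + (-5 + 480) = -889 + 475 = -414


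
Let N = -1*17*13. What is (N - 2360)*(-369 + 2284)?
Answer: -4942615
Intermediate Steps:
N = -221 (N = -17*13 = -221)
(N - 2360)*(-369 + 2284) = (-221 - 2360)*(-369 + 2284) = -2581*1915 = -4942615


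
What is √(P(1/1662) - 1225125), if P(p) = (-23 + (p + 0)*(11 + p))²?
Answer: 11*I*√77220329773226279/2762244 ≈ 1106.6*I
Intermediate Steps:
P(p) = (-23 + p*(11 + p))²
√(P(1/1662) - 1225125) = √((-23 + (1/1662)² + 11/1662)² - 1225125) = √((-23 + (1/1662)² + 11*(1/1662))² - 1225125) = √((-23 + 1/2762244 + 11/1662)² - 1225125) = √((-63513329/2762244)² - 1225125) = √(4033942960662241/7629991915536 - 1225125) = √(-9343659902560379759/7629991915536) = 11*I*√77220329773226279/2762244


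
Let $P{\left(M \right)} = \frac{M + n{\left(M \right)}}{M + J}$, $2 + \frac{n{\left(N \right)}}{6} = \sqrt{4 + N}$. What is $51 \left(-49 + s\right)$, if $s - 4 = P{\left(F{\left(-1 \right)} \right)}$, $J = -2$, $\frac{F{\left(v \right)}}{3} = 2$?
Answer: $- \frac{4743}{2} + \frac{153 \sqrt{10}}{2} \approx -2129.6$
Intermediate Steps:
$F{\left(v \right)} = 6$ ($F{\left(v \right)} = 3 \cdot 2 = 6$)
$n{\left(N \right)} = -12 + 6 \sqrt{4 + N}$
$P{\left(M \right)} = \frac{-12 + M + 6 \sqrt{4 + M}}{-2 + M}$ ($P{\left(M \right)} = \frac{M + \left(-12 + 6 \sqrt{4 + M}\right)}{M - 2} = \frac{-12 + M + 6 \sqrt{4 + M}}{-2 + M}$)
$s = \frac{5}{2} + \frac{3 \sqrt{10}}{2}$ ($s = 4 + \frac{-12 + 6 + 6 \sqrt{4 + 6}}{-2 + 6} = 4 + \frac{-12 + 6 + 6 \sqrt{10}}{4} = 4 + \frac{-6 + 6 \sqrt{10}}{4} = 4 - \left(\frac{3}{2} - \frac{3 \sqrt{10}}{2}\right) = \frac{5}{2} + \frac{3 \sqrt{10}}{2} \approx 7.2434$)
$51 \left(-49 + s\right) = 51 \left(-49 + \left(\frac{5}{2} + \frac{3 \sqrt{10}}{2}\right)\right) = 51 \left(- \frac{93}{2} + \frac{3 \sqrt{10}}{2}\right) = - \frac{4743}{2} + \frac{153 \sqrt{10}}{2}$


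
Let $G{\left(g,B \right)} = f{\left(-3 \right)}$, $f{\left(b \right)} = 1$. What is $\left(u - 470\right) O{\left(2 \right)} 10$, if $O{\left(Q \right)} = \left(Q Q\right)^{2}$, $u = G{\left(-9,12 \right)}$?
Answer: $-75040$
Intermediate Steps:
$G{\left(g,B \right)} = 1$
$u = 1$
$O{\left(Q \right)} = Q^{4}$ ($O{\left(Q \right)} = \left(Q^{2}\right)^{2} = Q^{4}$)
$\left(u - 470\right) O{\left(2 \right)} 10 = \left(1 - 470\right) 2^{4} \cdot 10 = - 469 \cdot 16 \cdot 10 = \left(-469\right) 160 = -75040$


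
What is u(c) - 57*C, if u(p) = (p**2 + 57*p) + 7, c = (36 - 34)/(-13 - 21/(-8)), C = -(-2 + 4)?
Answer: 758129/6889 ≈ 110.05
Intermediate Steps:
C = -2 (C = -1*2 = -2)
c = -16/83 (c = 2/(-13 - 21*(-1/8)) = 2/(-13 + 21/8) = 2/(-83/8) = 2*(-8/83) = -16/83 ≈ -0.19277)
u(p) = 7 + p**2 + 57*p
u(c) - 57*C = (7 + (-16/83)**2 + 57*(-16/83)) - 57*(-2) = (7 + 256/6889 - 912/83) + 114 = -27217/6889 + 114 = 758129/6889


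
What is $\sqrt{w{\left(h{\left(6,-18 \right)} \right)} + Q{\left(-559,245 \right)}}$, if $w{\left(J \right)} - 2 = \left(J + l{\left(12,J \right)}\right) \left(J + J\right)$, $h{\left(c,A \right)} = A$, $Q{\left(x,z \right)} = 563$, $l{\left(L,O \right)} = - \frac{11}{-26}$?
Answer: $\frac{\sqrt{202423}}{13} \approx 34.609$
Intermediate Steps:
$l{\left(L,O \right)} = \frac{11}{26}$ ($l{\left(L,O \right)} = \left(-11\right) \left(- \frac{1}{26}\right) = \frac{11}{26}$)
$w{\left(J \right)} = 2 + 2 J \left(\frac{11}{26} + J\right)$ ($w{\left(J \right)} = 2 + \left(J + \frac{11}{26}\right) \left(J + J\right) = 2 + \left(\frac{11}{26} + J\right) 2 J = 2 + 2 J \left(\frac{11}{26} + J\right)$)
$\sqrt{w{\left(h{\left(6,-18 \right)} \right)} + Q{\left(-559,245 \right)}} = \sqrt{\left(2 + 2 \left(-18\right)^{2} + \frac{11}{13} \left(-18\right)\right) + 563} = \sqrt{\left(2 + 2 \cdot 324 - \frac{198}{13}\right) + 563} = \sqrt{\left(2 + 648 - \frac{198}{13}\right) + 563} = \sqrt{\frac{8252}{13} + 563} = \sqrt{\frac{15571}{13}} = \frac{\sqrt{202423}}{13}$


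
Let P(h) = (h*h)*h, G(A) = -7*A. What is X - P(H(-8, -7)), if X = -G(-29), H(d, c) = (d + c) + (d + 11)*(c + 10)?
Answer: 13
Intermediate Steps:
H(d, c) = c + d + (10 + c)*(11 + d) (H(d, c) = (c + d) + (11 + d)*(10 + c) = (c + d) + (10 + c)*(11 + d) = c + d + (10 + c)*(11 + d))
X = -203 (X = -(-7)*(-29) = -1*203 = -203)
P(h) = h**3 (P(h) = h**2*h = h**3)
X - P(H(-8, -7)) = -203 - (110 + 11*(-8) + 12*(-7) - 7*(-8))**3 = -203 - (110 - 88 - 84 + 56)**3 = -203 - 1*(-6)**3 = -203 - 1*(-216) = -203 + 216 = 13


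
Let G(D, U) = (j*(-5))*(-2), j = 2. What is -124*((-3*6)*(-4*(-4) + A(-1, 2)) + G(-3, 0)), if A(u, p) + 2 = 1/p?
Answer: 29884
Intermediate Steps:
A(u, p) = -2 + 1/p
G(D, U) = 20 (G(D, U) = (2*(-5))*(-2) = -10*(-2) = 20)
-124*((-3*6)*(-4*(-4) + A(-1, 2)) + G(-3, 0)) = -124*((-3*6)*(-4*(-4) + (-2 + 1/2)) + 20) = -124*(-18*(16 + (-2 + ½)) + 20) = -124*(-18*(16 - 3/2) + 20) = -124*(-18*29/2 + 20) = -124*(-261 + 20) = -124*(-241) = 29884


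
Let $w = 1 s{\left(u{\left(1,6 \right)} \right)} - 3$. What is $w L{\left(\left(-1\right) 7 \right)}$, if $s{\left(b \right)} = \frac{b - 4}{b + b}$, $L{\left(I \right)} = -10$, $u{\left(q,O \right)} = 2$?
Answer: $35$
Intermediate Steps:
$s{\left(b \right)} = \frac{-4 + b}{2 b}$
$w = - \frac{7}{2}$ ($w = 1 \frac{-4 + 2}{2 \cdot 2} - 3 = 1 \cdot \frac{1}{2} \cdot \frac{1}{2} \left(-2\right) - 3 = 1 \left(- \frac{1}{2}\right) - 3 = - \frac{1}{2} - 3 = - \frac{7}{2} \approx -3.5$)
$w L{\left(\left(-1\right) 7 \right)} = \left(- \frac{7}{2}\right) \left(-10\right) = 35$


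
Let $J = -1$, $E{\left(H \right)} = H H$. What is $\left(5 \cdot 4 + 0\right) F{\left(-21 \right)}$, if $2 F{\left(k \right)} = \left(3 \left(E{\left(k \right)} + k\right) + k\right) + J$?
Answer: $12380$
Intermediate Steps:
$E{\left(H \right)} = H^{2}$
$F{\left(k \right)} = - \frac{1}{2} + 2 k + \frac{3 k^{2}}{2}$ ($F{\left(k \right)} = \frac{\left(3 \left(k^{2} + k\right) + k\right) - 1}{2} = \frac{\left(3 \left(k + k^{2}\right) + k\right) - 1}{2} = \frac{\left(\left(3 k + 3 k^{2}\right) + k\right) - 1}{2} = \frac{\left(3 k^{2} + 4 k\right) - 1}{2} = \frac{-1 + 3 k^{2} + 4 k}{2} = - \frac{1}{2} + 2 k + \frac{3 k^{2}}{2}$)
$\left(5 \cdot 4 + 0\right) F{\left(-21 \right)} = \left(5 \cdot 4 + 0\right) \left(- \frac{1}{2} + 2 \left(-21\right) + \frac{3 \left(-21\right)^{2}}{2}\right) = \left(20 + 0\right) \left(- \frac{1}{2} - 42 + \frac{3}{2} \cdot 441\right) = 20 \left(- \frac{1}{2} - 42 + \frac{1323}{2}\right) = 20 \cdot 619 = 12380$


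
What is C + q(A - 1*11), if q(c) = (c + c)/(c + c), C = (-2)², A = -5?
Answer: 5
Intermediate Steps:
C = 4
q(c) = 1 (q(c) = (2*c)/((2*c)) = (2*c)*(1/(2*c)) = 1)
C + q(A - 1*11) = 4 + 1 = 5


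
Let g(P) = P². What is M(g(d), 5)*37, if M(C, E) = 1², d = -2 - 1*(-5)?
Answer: 37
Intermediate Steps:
d = 3 (d = -2 + 5 = 3)
M(C, E) = 1
M(g(d), 5)*37 = 1*37 = 37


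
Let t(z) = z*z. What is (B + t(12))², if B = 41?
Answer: 34225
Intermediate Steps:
t(z) = z²
(B + t(12))² = (41 + 12²)² = (41 + 144)² = 185² = 34225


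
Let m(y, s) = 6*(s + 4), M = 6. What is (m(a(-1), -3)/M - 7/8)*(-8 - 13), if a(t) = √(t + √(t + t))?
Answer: -21/8 ≈ -2.6250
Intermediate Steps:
a(t) = √(t + √2*√t) (a(t) = √(t + √(2*t)) = √(t + √2*√t))
m(y, s) = 24 + 6*s (m(y, s) = 6*(4 + s) = 24 + 6*s)
(m(a(-1), -3)/M - 7/8)*(-8 - 13) = ((24 + 6*(-3))/6 - 7/8)*(-8 - 13) = ((24 - 18)*(⅙) - 7*⅛)*(-21) = (6*(⅙) - 7/8)*(-21) = (1 - 7/8)*(-21) = (⅛)*(-21) = -21/8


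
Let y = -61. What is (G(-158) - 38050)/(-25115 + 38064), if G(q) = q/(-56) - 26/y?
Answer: -64983853/22116892 ≈ -2.9382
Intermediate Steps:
G(q) = 26/61 - q/56 (G(q) = q/(-56) - 26/(-61) = q*(-1/56) - 26*(-1/61) = -q/56 + 26/61 = 26/61 - q/56)
(G(-158) - 38050)/(-25115 + 38064) = ((26/61 - 1/56*(-158)) - 38050)/(-25115 + 38064) = ((26/61 + 79/28) - 38050)/12949 = (5547/1708 - 38050)*(1/12949) = -64983853/1708*1/12949 = -64983853/22116892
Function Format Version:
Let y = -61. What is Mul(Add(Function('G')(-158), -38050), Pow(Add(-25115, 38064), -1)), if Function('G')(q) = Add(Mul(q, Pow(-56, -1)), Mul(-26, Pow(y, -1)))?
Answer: Rational(-64983853, 22116892) ≈ -2.9382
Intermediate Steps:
Function('G')(q) = Add(Rational(26, 61), Mul(Rational(-1, 56), q)) (Function('G')(q) = Add(Mul(q, Pow(-56, -1)), Mul(-26, Pow(-61, -1))) = Add(Mul(q, Rational(-1, 56)), Mul(-26, Rational(-1, 61))) = Add(Mul(Rational(-1, 56), q), Rational(26, 61)) = Add(Rational(26, 61), Mul(Rational(-1, 56), q)))
Mul(Add(Function('G')(-158), -38050), Pow(Add(-25115, 38064), -1)) = Mul(Add(Add(Rational(26, 61), Mul(Rational(-1, 56), -158)), -38050), Pow(Add(-25115, 38064), -1)) = Mul(Add(Add(Rational(26, 61), Rational(79, 28)), -38050), Pow(12949, -1)) = Mul(Add(Rational(5547, 1708), -38050), Rational(1, 12949)) = Mul(Rational(-64983853, 1708), Rational(1, 12949)) = Rational(-64983853, 22116892)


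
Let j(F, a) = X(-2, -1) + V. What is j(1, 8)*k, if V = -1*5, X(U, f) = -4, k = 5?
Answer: -45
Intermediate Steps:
V = -5
j(F, a) = -9 (j(F, a) = -4 - 5 = -9)
j(1, 8)*k = -9*5 = -45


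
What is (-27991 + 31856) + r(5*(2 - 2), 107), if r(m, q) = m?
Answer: 3865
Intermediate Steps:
(-27991 + 31856) + r(5*(2 - 2), 107) = (-27991 + 31856) + 5*(2 - 2) = 3865 + 5*0 = 3865 + 0 = 3865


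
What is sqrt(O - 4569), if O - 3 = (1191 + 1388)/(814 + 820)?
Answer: I*sqrt(12186805010)/1634 ≈ 67.561*I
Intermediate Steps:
O = 7481/1634 (O = 3 + (1191 + 1388)/(814 + 820) = 3 + 2579/1634 = 7481/1634 ≈ 4.5783)
sqrt(O - 4569) = sqrt(7481/1634 - 4569) = sqrt(-7458265/1634) = I*sqrt(12186805010)/1634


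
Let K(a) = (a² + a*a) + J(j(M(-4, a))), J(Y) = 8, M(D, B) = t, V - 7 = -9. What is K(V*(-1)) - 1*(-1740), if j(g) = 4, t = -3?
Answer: 1756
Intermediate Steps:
V = -2 (V = 7 - 9 = -2)
M(D, B) = -3
K(a) = 8 + 2*a² (K(a) = (a² + a*a) + 8 = (a² + a²) + 8 = 2*a² + 8 = 8 + 2*a²)
K(V*(-1)) - 1*(-1740) = (8 + 2*(-2*(-1))²) - 1*(-1740) = (8 + 2*2²) + 1740 = (8 + 2*4) + 1740 = (8 + 8) + 1740 = 16 + 1740 = 1756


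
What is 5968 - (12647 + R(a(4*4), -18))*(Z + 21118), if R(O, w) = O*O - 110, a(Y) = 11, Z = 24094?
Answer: -572287528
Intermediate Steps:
R(O, w) = -110 + O² (R(O, w) = O² - 110 = -110 + O²)
5968 - (12647 + R(a(4*4), -18))*(Z + 21118) = 5968 - (12647 + (-110 + 11²))*(24094 + 21118) = 5968 - (12647 + (-110 + 121))*45212 = 5968 - (12647 + 11)*45212 = 5968 - 12658*45212 = 5968 - 1*572293496 = 5968 - 572293496 = -572287528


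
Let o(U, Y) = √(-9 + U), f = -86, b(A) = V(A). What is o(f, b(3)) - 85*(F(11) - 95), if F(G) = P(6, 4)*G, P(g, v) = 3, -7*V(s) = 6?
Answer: 5270 + I*√95 ≈ 5270.0 + 9.7468*I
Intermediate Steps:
V(s) = -6/7 (V(s) = -⅐*6 = -6/7)
b(A) = -6/7
F(G) = 3*G
o(f, b(3)) - 85*(F(11) - 95) = √(-9 - 86) - 85*(3*11 - 95) = √(-95) - 85*(33 - 95) = I*√95 - 85*(-62) = I*√95 - 1*(-5270) = I*√95 + 5270 = 5270 + I*√95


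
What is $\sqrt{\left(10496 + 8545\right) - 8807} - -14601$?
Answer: $14601 + \sqrt{10234} \approx 14702.0$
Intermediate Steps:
$\sqrt{\left(10496 + 8545\right) - 8807} - -14601 = \sqrt{19041 - 8807} + 14601 = \sqrt{10234} + 14601 = 14601 + \sqrt{10234}$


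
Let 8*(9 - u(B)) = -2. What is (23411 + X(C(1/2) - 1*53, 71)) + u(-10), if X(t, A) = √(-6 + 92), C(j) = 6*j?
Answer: 93681/4 + √86 ≈ 23430.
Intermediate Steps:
X(t, A) = √86
u(B) = 37/4 (u(B) = 9 - ⅛*(-2) = 9 + ¼ = 37/4)
(23411 + X(C(1/2) - 1*53, 71)) + u(-10) = (23411 + √86) + 37/4 = 93681/4 + √86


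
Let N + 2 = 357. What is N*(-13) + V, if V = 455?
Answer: -4160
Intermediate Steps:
N = 355 (N = -2 + 357 = 355)
N*(-13) + V = 355*(-13) + 455 = -4615 + 455 = -4160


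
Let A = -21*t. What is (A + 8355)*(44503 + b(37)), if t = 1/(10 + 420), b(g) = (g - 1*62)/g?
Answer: 2957786307297/7955 ≈ 3.7181e+8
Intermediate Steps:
b(g) = (-62 + g)/g (b(g) = (g - 62)/g = (-62 + g)/g)
t = 1/430 ≈ 0.0023256
A = -21/430 (A = -21*1/430 = -21/430 ≈ -0.048837)
(A + 8355)*(44503 + b(37)) = (-21/430 + 8355)*(44503 + (-62 + 37)/37) = 3592629*(44503 + (1/37)*(-25))/430 = 3592629*(44503 - 25/37)/430 = (3592629/430)*(1646586/37) = 2957786307297/7955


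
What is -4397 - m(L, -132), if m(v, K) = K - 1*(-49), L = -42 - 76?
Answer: -4314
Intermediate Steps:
L = -118
m(v, K) = 49 + K (m(v, K) = K + 49 = 49 + K)
-4397 - m(L, -132) = -4397 - (49 - 132) = -4397 - 1*(-83) = -4397 + 83 = -4314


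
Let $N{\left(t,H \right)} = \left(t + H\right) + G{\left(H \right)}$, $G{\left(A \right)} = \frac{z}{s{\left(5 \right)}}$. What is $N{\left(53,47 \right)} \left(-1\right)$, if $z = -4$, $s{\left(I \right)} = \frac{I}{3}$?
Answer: $- \frac{488}{5} \approx -97.6$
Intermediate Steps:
$s{\left(I \right)} = \frac{I}{3}$ ($s{\left(I \right)} = I \frac{1}{3} = \frac{I}{3}$)
$G{\left(A \right)} = - \frac{12}{5}$ ($G{\left(A \right)} = - \frac{4}{\frac{1}{3} \cdot 5} = - \frac{4}{\frac{5}{3}} = \left(-4\right) \frac{3}{5} = - \frac{12}{5}$)
$N{\left(t,H \right)} = - \frac{12}{5} + H + t$ ($N{\left(t,H \right)} = \left(t + H\right) - \frac{12}{5} = \left(H + t\right) - \frac{12}{5} = - \frac{12}{5} + H + t$)
$N{\left(53,47 \right)} \left(-1\right) = \left(- \frac{12}{5} + 47 + 53\right) \left(-1\right) = \frac{488}{5} \left(-1\right) = - \frac{488}{5}$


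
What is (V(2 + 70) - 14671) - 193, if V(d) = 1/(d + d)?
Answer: -2140415/144 ≈ -14864.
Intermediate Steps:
V(d) = 1/(2*d)
(V(2 + 70) - 14671) - 193 = (1/(2*(2 + 70)) - 14671) - 193 = ((½)/72 - 14671) - 193 = ((½)*(1/72) - 14671) - 193 = (1/144 - 14671) - 193 = -2112623/144 - 193 = -2140415/144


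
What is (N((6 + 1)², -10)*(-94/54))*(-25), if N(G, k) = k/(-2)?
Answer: 5875/27 ≈ 217.59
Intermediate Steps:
N(G, k) = -k/2
(N((6 + 1)², -10)*(-94/54))*(-25) = ((-½*(-10))*(-94/54))*(-25) = (5*(-94*1/54))*(-25) = (5*(-47/27))*(-25) = -235/27*(-25) = 5875/27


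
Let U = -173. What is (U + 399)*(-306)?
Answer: -69156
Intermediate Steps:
(U + 399)*(-306) = (-173 + 399)*(-306) = 226*(-306) = -69156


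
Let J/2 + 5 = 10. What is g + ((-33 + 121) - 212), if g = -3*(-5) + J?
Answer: -99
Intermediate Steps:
J = 10 (J = -10 + 2*10 = -10 + 20 = 10)
g = 25 (g = -3*(-5) + 10 = 15 + 10 = 25)
g + ((-33 + 121) - 212) = 25 + ((-33 + 121) - 212) = 25 + (88 - 212) = 25 - 124 = -99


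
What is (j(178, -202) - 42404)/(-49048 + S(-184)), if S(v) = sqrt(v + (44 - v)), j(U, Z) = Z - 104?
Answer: 104742004/120285313 + 4271*sqrt(11)/120285313 ≈ 0.87090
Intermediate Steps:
j(U, Z) = -104 + Z
S(v) = 2*sqrt(11) (S(v) = sqrt(44) = 2*sqrt(11))
(j(178, -202) - 42404)/(-49048 + S(-184)) = ((-104 - 202) - 42404)/(-49048 + 2*sqrt(11)) = (-306 - 42404)/(-49048 + 2*sqrt(11)) = -42710/(-49048 + 2*sqrt(11))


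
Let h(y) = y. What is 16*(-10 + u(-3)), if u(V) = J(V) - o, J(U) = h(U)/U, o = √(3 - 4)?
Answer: -144 - 16*I ≈ -144.0 - 16.0*I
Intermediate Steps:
o = I (o = √(-1) = I ≈ 1.0*I)
J(U) = 1 (J(U) = U/U = 1)
u(V) = 1 - I
16*(-10 + u(-3)) = 16*(-10 + (1 - I)) = 16*(-9 - I) = -144 - 16*I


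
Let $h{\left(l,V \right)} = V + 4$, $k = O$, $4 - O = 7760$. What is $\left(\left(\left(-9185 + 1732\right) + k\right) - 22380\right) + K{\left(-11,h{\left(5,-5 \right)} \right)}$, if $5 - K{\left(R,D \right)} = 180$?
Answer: $-37764$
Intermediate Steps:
$O = -7756$ ($O = 4 - 7760 = -7756$)
$k = -7756$
$h{\left(l,V \right)} = 4 + V$
$K{\left(R,D \right)} = -175$ ($K{\left(R,D \right)} = 5 - 180 = -175$)
$\left(\left(\left(-9185 + 1732\right) + k\right) - 22380\right) + K{\left(-11,h{\left(5,-5 \right)} \right)} = \left(\left(\left(-9185 + 1732\right) - 7756\right) - 22380\right) - 175 = \left(\left(-7453 - 7756\right) - 22380\right) - 175 = \left(-15209 - 22380\right) - 175 = -37589 - 175 = -37764$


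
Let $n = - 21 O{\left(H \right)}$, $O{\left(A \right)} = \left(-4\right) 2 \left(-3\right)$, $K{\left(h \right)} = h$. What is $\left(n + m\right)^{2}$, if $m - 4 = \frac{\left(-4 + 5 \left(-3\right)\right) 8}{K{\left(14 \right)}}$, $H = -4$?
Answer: $\frac{12787776}{49} \approx 2.6098 \cdot 10^{5}$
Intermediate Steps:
$O{\left(A \right)} = 24$ ($O{\left(A \right)} = \left(-8\right) \left(-3\right) = 24$)
$n = -504$ ($n = \left(-21\right) 24 = -504$)
$m = - \frac{48}{7}$ ($m = 4 + \frac{\left(-4 + 5 \left(-3\right)\right) 8}{14} = 4 + \left(-4 - 15\right) 8 \cdot \frac{1}{14} = 4 + \left(-19\right) 8 \cdot \frac{1}{14} = 4 - \frac{76}{7} = - \frac{48}{7} \approx -6.8571$)
$\left(n + m\right)^{2} = \left(-504 - \frac{48}{7}\right)^{2} = \left(- \frac{3576}{7}\right)^{2} = \frac{12787776}{49}$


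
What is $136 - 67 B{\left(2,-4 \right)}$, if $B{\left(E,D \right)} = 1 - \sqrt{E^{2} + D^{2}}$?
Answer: $69 + 134 \sqrt{5} \approx 368.63$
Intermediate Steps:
$B{\left(E,D \right)} = 1 - \sqrt{D^{2} + E^{2}}$
$136 - 67 B{\left(2,-4 \right)} = 136 - 67 \left(1 - \sqrt{\left(-4\right)^{2} + 2^{2}}\right) = 136 - 67 \left(1 - \sqrt{16 + 4}\right) = 136 - 67 \left(1 - \sqrt{20}\right) = 136 - 67 \left(1 - 2 \sqrt{5}\right) = 136 - \left(67 - 134 \sqrt{5}\right) = 69 + 134 \sqrt{5}$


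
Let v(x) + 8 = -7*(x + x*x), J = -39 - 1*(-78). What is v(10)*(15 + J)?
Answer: -42012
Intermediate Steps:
J = 39 (J = -39 + 78 = 39)
v(x) = -8 - 7*x - 7*x**2 (v(x) = -8 - 7*(x + x*x) = -8 - 7*(x + x**2) = -8 + (-7*x - 7*x**2) = -8 - 7*x - 7*x**2)
v(10)*(15 + J) = (-8 - 7*10 - 7*10**2)*(15 + 39) = (-8 - 70 - 7*100)*54 = (-8 - 70 - 700)*54 = -778*54 = -42012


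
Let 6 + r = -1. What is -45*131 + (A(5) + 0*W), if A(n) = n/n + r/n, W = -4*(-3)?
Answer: -29477/5 ≈ -5895.4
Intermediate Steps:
r = -7 (r = -6 - 1 = -7)
W = 12
A(n) = 1 - 7/n (A(n) = n/n - 7/n = 1 - 7/n)
-45*131 + (A(5) + 0*W) = -45*131 + ((-7 + 5)/5 + 0*12) = -5895 + ((⅕)*(-2) + 0) = -5895 + (-⅖ + 0) = -5895 - ⅖ = -29477/5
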